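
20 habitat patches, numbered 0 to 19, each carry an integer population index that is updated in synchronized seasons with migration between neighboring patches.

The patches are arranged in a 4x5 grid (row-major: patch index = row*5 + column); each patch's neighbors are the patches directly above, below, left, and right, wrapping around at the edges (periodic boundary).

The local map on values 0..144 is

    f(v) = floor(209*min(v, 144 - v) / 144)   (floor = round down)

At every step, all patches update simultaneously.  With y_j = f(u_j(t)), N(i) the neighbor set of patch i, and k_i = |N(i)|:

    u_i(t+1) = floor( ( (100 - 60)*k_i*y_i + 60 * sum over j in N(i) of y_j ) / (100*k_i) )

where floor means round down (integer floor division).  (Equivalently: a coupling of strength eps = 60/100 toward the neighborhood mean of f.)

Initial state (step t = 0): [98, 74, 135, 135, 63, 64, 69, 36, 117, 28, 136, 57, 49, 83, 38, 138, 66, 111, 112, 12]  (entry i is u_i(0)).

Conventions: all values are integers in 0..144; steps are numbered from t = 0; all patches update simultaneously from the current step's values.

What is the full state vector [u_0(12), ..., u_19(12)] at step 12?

Simulating step by step:
t=0: [98, 74, 135, 135, 63, 64, 69, 36, 117, 28, 136, 57, 49, 83, 38, 138, 66, 111, 112, 12]
t=1: [70, 81, 37, 33, 56, 69, 89, 54, 44, 57, 39, 74, 68, 66, 45, 31, 73, 52, 43, 36]
t=2: [87, 86, 64, 57, 74, 87, 87, 75, 70, 79, 68, 90, 91, 81, 68, 64, 87, 77, 65, 58]
t=3: [86, 84, 91, 91, 91, 86, 84, 92, 95, 94, 91, 81, 85, 91, 94, 88, 85, 90, 90, 91]
t=4: [82, 84, 77, 75, 76, 81, 85, 77, 73, 74, 79, 86, 82, 76, 73, 80, 84, 79, 77, 76]
t=5: [90, 88, 95, 99, 97, 91, 87, 94, 100, 99, 93, 86, 91, 98, 99, 92, 88, 93, 97, 97]
t=6: [76, 79, 72, 66, 68, 75, 79, 72, 65, 66, 74, 80, 74, 67, 66, 75, 79, 74, 68, 68]
t=7: [98, 96, 100, 97, 97, 98, 96, 100, 96, 96, 98, 95, 99, 97, 96, 98, 95, 99, 97, 97]
t=8: [66, 67, 64, 67, 67, 66, 67, 65, 67, 68, 67, 69, 66, 67, 68, 67, 69, 66, 67, 67]
t=9: [95, 96, 94, 96, 96, 96, 96, 94, 96, 97, 97, 98, 95, 96, 97, 97, 98, 95, 96, 97]
t=10: [69, 69, 70, 69, 69, 69, 69, 70, 69, 68, 67, 67, 70, 69, 68, 68, 67, 70, 69, 68]
t=11: [99, 99, 100, 100, 99, 99, 99, 100, 99, 98, 97, 98, 100, 99, 98, 98, 98, 100, 99, 98]
t=12: [65, 64, 63, 63, 65, 65, 64, 63, 64, 65, 66, 65, 63, 64, 66, 66, 65, 63, 64, 65]

Answer: [65, 64, 63, 63, 65, 65, 64, 63, 64, 65, 66, 65, 63, 64, 66, 66, 65, 63, 64, 65]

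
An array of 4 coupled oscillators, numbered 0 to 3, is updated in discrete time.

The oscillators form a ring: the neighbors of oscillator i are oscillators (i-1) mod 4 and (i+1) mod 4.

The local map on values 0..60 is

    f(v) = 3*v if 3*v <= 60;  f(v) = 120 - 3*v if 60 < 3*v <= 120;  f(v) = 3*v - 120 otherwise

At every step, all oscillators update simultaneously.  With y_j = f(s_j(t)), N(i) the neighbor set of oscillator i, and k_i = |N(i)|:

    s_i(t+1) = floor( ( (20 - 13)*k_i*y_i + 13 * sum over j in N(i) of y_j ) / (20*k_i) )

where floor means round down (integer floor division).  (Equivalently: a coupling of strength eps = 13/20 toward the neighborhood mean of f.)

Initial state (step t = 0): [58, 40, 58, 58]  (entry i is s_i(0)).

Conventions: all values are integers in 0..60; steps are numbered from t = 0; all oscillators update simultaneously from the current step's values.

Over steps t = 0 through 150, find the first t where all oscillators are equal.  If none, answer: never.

Answer: never
Key observation: The state at step 8 reappears at step 17 — the system is in a cycle of period 9 from step 8 on.  No step 0..17 is synchronized, and the cycle repeats forever, so no step up to 150 (or ever) has all oscillators equal.

Derivation:
t=0: [58, 40, 58, 58]  (not all equal)
t=1: [36, 35, 36, 54]  (not all equal)
t=2: [22, 13, 22, 22]  (not all equal)
t=3: [49, 48, 49, 54]  (not all equal)
t=4: [30, 25, 30, 32]  (not all equal)
t=5: [32, 35, 32, 27]  (not all equal)
t=6: [25, 20, 25, 29]  (not all equal)
t=7: [45, 50, 45, 40]  (not all equal)
t=8: [15, 20, 15, 9]  (not all equal)
t=9: [44, 50, 44, 38]  (not all equal)
t=10: [15, 18, 15, 9]  (not all equal)
t=11: [42, 48, 42, 38]  (not all equal)
t=12: [11, 12, 11, 6]  (not all equal)
t=13: [29, 34, 29, 27]  (not all equal)
t=14: [30, 27, 30, 35]  (not all equal)
t=15: [28, 33, 28, 24]  (not all equal)
t=16: [35, 30, 35, 40]  (not all equal)
t=17: [15, 20, 15, 9]  (not all equal)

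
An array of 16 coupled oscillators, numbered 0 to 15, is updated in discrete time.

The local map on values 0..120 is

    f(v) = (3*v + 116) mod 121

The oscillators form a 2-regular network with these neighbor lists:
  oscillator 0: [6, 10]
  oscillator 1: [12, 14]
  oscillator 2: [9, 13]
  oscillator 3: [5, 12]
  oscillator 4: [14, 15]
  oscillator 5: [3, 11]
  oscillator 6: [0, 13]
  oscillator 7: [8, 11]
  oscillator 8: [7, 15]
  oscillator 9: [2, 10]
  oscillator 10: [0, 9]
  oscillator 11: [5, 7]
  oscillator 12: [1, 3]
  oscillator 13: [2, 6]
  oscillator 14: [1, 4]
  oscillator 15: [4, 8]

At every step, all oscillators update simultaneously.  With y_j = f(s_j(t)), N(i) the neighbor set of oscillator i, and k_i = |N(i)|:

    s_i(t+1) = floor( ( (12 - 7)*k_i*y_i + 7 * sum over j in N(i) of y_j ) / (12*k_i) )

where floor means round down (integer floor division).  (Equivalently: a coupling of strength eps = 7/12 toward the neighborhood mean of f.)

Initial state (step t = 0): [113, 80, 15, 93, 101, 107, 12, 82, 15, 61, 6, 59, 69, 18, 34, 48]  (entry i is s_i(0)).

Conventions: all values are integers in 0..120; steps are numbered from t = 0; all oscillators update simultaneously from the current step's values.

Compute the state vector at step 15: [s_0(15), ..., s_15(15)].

Answer: [28, 71, 26, 61, 64, 41, 34, 66, 51, 21, 29, 62, 80, 28, 63, 53]

Derivation:
t=0: [113, 80, 15, 93, 101, 107, 12, 82, 15, 61, 6, 59, 69, 18, 34, 48]
t=1: [51, 99, 47, 58, 56, 55, 54, 76, 56, 39, 48, 77, 76, 41, 90, 35]
t=2: [27, 57, 73, 61, 53, 60, 57, 85, 76, 56, 48, 84, 71, 64, 36, 66]
t=3: [50, 74, 70, 64, 64, 40, 60, 34, 65, 49, 41, 20, 66, 67, 65, 69]
t=4: [60, 81, 63, 82, 71, 83, 51, 76, 80, 67, 62, 84, 77, 71, 76, 73]
t=5: [47, 109, 73, 81, 93, 37, 52, 77, 104, 67, 62, 32, 112, 62, 102, 97]
t=6: [32, 76, 78, 105, 43, 104, 34, 89, 70, 75, 51, 99, 94, 60, 57, 46]
t=7: [74, 65, 89, 57, 17, 61, 82, 47, 44, 80, 66, 45, 64, 82, 49, 30]
t=8: [96, 54, 76, 54, 50, 39, 113, 10, 31, 74, 91, 24, 60, 90, 42, 50]
t=9: [51, 30, 77, 63, 17, 76, 57, 55, 50, 77, 50, 67, 43, 66, 17, 42]
t=10: [31, 49, 95, 56, 32, 82, 47, 45, 21, 81, 48, 72, 44, 73, 57, 20]
t=11: [46, 23, 77, 54, 67, 88, 59, 46, 42, 65, 67, 75, 20, 54, 51, 66]
t=12: [41, 50, 74, 36, 60, 46, 35, 33, 24, 81, 54, 49, 52, 60, 51, 51]
t=13: [88, 26, 89, 55, 38, 41, 91, 64, 63, 87, 83, 39, 49, 79, 34, 46]
t=14: [15, 64, 44, 56, 77, 93, 48, 78, 49, 12, 9, 100, 41, 59, 93, 55]
t=15: [28, 71, 26, 61, 64, 41, 34, 66, 51, 21, 29, 62, 80, 28, 63, 53]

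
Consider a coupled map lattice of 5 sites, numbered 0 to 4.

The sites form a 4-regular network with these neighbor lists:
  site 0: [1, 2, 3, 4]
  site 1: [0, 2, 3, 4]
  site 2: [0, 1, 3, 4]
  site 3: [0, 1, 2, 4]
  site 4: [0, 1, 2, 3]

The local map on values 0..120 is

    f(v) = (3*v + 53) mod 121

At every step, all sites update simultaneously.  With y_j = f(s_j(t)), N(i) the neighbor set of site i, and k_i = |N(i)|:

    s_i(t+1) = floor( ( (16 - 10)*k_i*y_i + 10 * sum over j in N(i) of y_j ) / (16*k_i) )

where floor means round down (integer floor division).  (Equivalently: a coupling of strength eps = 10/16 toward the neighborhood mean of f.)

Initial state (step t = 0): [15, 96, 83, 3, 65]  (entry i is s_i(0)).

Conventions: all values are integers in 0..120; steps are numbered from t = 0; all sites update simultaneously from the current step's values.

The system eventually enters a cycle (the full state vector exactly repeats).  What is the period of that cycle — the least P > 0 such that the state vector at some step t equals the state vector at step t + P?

Simulating step by step:
t=0: [15, 96, 83, 3, 65]
t=1: [72, 72, 63, 64, 52]
t=2: [28, 28, 22, 23, 41]
t=3: [35, 35, 58, 32, 44]
t=4: [50, 50, 65, 48, 56]
t=5: [72, 72, 55, 70, 75]
t=6: [38, 38, 53, 37, 40]
t=7: [53, 53, 63, 52, 54]
t=8: [76, 76, 56, 76, 77]
t=9: [49, 49, 62, 49, 49]
t=10: [85, 85, 93, 85, 85]
t=11: [69, 69, 75, 69, 69]
t=12: [20, 20, 24, 20, 20]
t=13: [95, 95, 72, 95, 95]
t=14: [85, 85, 70, 85, 85]
t=15: [58, 58, 49, 58, 58]
t=16: [101, 101, 95, 101, 101]
t=17: [111, 111, 107, 111, 111]
t=18: [21, 21, 18, 21, 21]
t=19: [114, 114, 112, 114, 114]
t=20: [31, 31, 29, 31, 31]
t=21: [24, 24, 22, 24, 24]
t=22: [21, 21, 47, 21, 21]
t=23: [109, 109, 99, 109, 109]
t=24: [31, 31, 51, 31, 31]
t=25: [34, 34, 47, 34, 34]
t=26: [40, 40, 48, 40, 40]
t=27: [55, 55, 61, 55, 55]
t=28: [99, 99, 103, 99, 99]
t=29: [109, 109, 112, 109, 109]
t=30: [18, 18, 20, 18, 18]
t=31: [107, 107, 109, 107, 107]
t=32: [11, 11, 13, 11, 11]
t=33: [86, 86, 88, 86, 86]
t=34: [69, 69, 71, 69, 69]
t=35: [18, 18, 20, 18, 18]

Answer: 5
Key observation: The state at step 30, [18, 18, 20, 18, 18], reappears at step 35 — and no state repeats earlier — so the cycle the system enters has period 5.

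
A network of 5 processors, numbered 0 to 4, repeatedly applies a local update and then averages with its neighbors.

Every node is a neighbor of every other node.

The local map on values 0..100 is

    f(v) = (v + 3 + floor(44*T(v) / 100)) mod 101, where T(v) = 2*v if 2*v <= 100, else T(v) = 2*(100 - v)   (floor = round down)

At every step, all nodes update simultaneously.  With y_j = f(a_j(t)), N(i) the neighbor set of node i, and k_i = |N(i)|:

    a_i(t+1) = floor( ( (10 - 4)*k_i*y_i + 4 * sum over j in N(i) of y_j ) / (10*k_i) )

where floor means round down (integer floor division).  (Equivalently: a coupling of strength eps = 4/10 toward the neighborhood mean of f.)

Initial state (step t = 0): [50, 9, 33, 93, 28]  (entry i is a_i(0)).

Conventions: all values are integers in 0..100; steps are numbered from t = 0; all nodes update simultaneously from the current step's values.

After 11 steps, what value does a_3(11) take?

Answer: a_3(11) = 81

Derivation:
t=0: [50, 9, 33, 93, 28]
t=1: [72, 33, 56, 24, 51]
t=2: [90, 73, 89, 64, 89]
t=3: [19, 69, 19, 68, 19]
t=4: [50, 80, 50, 80, 50]
t=5: [97, 99, 97, 99, 97]
t=6: [1, 1, 1, 1, 1]
t=7: [4, 4, 4, 4, 4]
t=8: [10, 10, 10, 10, 10]
t=9: [21, 21, 21, 21, 21]
t=10: [42, 42, 42, 42, 42]
t=11: [81, 81, 81, 81, 81]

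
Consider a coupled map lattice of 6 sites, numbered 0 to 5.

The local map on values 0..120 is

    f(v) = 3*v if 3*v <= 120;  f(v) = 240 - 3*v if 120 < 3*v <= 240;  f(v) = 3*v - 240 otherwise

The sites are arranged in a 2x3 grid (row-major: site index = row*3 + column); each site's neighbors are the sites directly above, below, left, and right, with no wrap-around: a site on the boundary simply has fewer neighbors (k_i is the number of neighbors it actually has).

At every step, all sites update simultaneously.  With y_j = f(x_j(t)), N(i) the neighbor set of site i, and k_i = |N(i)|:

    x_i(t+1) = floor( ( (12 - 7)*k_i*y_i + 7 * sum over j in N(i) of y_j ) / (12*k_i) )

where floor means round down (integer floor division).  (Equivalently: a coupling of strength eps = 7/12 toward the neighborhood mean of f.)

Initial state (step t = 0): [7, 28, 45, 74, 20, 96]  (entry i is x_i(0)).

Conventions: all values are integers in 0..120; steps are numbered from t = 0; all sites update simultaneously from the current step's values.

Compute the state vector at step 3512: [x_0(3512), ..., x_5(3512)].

Simulating step by step:
t=0: [7, 28, 45, 74, 20, 96]
t=1: [38, 71, 82, 31, 54, 68]
t=2: [82, 49, 20, 94, 62, 39]
t=3: [41, 62, 86, 35, 71, 82]
t=4: [95, 54, 25, 85, 43, 15]
t=5: [45, 77, 67, 51, 73, 73]
t=6: [71, 35, 25, 73, 31, 26]
t=7: [48, 81, 84, 43, 78, 81]
t=8: [73, 23, 6, 76, 25, 6]
t=9: [32, 50, 32, 33, 50, 34]
t=10: [95, 92, 96, 95, 94, 96]
t=11: [42, 41, 44, 44, 42, 46]
t=12: [113, 114, 108, 111, 111, 107]
t=13: [98, 96, 88, 94, 92, 85]
t=14: [48, 42, 28, 43, 35, 23]
t=15: [105, 102, 88, 104, 100, 83]
t=16: [71, 58, 31, 69, 53, 28]
t=17: [40, 66, 82, 45, 69, 85]
t=18: [92, 48, 19, 88, 45, 17]
t=19: [50, 78, 66, 51, 77, 68]
t=20: [64, 29, 29, 65, 28, 29]
t=21: [58, 78, 87, 57, 77, 86]
t=22: [49, 21, 15, 50, 21, 16]
t=23: [83, 65, 51, 83, 65, 51]
t=24: [19, 46, 74, 19, 46, 74]
t=25: [70, 76, 42, 70, 76, 42]
t=26: [24, 35, 84, 24, 35, 84]
t=27: [81, 80, 39, 81, 80, 39]
t=28: [2, 23, 82, 2, 23, 82]
t=29: [24, 44, 24, 24, 44, 24]
t=30: [82, 94, 82, 82, 94, 82]
t=31: [16, 28, 16, 16, 28, 16]
t=32: [58, 70, 58, 58, 70, 58]
t=33: [55, 44, 55, 55, 44, 55]
t=34: [84, 95, 84, 84, 95, 84]
t=35: [21, 32, 21, 21, 32, 21]
t=36: [72, 83, 72, 72, 83, 72]
t=37: [19, 14, 19, 19, 14, 19]
t=38: [52, 47, 52, 52, 47, 52]
t=39: [88, 93, 88, 88, 93, 88]
t=40: [28, 33, 28, 28, 33, 28]
t=41: [88, 93, 88, 88, 93, 88]

Answer: [28, 33, 28, 28, 33, 28]
Key observation: The state at step 39, [88, 93, 88, 88, 93, 88], reappears at step 41: the system is in a cycle of period 2 from step 39 on.  Therefore the state at step 3512 equals the state at step 39 + ((3512 - 39) mod 2) = 40, which is [28, 33, 28, 28, 33, 28].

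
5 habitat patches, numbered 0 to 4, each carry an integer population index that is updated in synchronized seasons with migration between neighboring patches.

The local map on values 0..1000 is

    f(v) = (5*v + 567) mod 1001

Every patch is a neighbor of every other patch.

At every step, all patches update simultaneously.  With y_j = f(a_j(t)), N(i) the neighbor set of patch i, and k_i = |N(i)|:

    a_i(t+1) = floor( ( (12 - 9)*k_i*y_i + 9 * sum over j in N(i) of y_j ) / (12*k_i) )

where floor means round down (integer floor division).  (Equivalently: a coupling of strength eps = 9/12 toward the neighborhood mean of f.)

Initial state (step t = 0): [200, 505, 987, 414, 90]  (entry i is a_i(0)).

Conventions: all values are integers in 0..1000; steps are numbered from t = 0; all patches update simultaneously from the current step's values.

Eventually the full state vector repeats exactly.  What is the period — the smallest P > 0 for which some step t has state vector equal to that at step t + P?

Answer: 12
Key observation: The state at step 4, [527, 526, 527, 527, 526], reappears at step 16 — and no state repeats earlier — so the cycle the system enters has period 12.

Derivation:
t=0: [200, 505, 987, 414, 90]
t=1: [373, 343, 369, 377, 339]
t=2: [370, 360, 368, 371, 359]
t=3: [394, 391, 393, 394, 390]
t=4: [527, 526, 527, 527, 526]
t=5: [197, 196, 197, 197, 196]
t=6: [549, 548, 549, 549, 548]
t=7: [307, 306, 307, 307, 306]
t=8: [98, 97, 98, 98, 97]
t=9: [54, 53, 54, 54, 53]
t=10: [835, 834, 835, 835, 834]
t=11: [736, 735, 736, 736, 735]
t=12: [241, 240, 241, 241, 240]
t=13: [769, 768, 769, 769, 768]
t=14: [406, 405, 406, 406, 405]
t=15: [593, 592, 593, 593, 592]
t=16: [527, 526, 527, 527, 526]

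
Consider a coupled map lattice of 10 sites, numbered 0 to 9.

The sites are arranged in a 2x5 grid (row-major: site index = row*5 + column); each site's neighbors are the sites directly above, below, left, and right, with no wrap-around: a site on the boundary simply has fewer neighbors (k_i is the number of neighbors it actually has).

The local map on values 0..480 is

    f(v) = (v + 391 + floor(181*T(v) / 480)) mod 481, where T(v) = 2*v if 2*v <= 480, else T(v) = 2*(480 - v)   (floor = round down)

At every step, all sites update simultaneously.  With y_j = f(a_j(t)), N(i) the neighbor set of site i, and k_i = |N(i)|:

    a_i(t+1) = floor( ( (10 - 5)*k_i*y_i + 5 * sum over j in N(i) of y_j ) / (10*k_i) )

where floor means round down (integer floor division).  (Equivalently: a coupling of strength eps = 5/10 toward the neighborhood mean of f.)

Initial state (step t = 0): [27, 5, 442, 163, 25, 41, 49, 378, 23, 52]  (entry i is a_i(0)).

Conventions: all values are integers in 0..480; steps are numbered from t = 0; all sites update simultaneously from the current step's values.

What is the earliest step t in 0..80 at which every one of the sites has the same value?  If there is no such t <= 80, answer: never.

Simulating step by step:
t=0: [27, 5, 442, 163, 25, 41, 49, 378, 23, 52]  (not all equal)
t=1: [434, 415, 349, 305, 266, 459, 442, 396, 308, 216]  (not all equal)
t=2: [378, 372, 360, 346, 327, 381, 377, 365, 340, 315]  (not all equal)
t=3: [364, 362, 360, 356, 352, 364, 363, 360, 355, 351]  (not all equal)
t=4: [360, 360, 359, 359, 358, 361, 360, 360, 359, 358]  (not all equal)
t=5: [360, 360, 360, 360, 360, 360, 360, 360, 360, 360]  (all equal)

Answer: 5
Key observation: Synchronization is absorbing here: once all sites are equal they stay equal, and step 5 is the first all-equal step.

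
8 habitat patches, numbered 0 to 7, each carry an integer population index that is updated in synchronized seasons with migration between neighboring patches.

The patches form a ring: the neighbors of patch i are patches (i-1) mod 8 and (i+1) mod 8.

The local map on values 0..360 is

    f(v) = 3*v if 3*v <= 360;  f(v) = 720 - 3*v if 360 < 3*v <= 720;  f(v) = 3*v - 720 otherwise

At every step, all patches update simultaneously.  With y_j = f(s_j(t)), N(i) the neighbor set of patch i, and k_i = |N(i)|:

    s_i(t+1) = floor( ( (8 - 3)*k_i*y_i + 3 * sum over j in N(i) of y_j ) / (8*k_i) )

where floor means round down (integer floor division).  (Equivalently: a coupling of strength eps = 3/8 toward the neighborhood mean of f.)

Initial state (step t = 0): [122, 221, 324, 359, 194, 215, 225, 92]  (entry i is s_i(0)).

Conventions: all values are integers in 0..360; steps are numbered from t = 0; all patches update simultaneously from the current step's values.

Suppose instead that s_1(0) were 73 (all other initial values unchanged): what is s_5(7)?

Answer: s_5(7) = 38
Key observation: This trace re-runs the system from the modified initial state.

Derivation:
t=0: [122, 73, 324, 359, 194, 215, 225, 92]
t=1: [314, 250, 265, 296, 167, 81, 93, 247]
t=2: [148, 74, 84, 160, 213, 245, 223, 107]
t=3: [274, 237, 244, 212, 98, 34, 94, 261]
t=4: [77, 27, 24, 109, 218, 171, 207, 111]
t=5: [222, 107, 121, 230, 141, 160, 163, 270]
t=6: [110, 277, 288, 141, 236, 249, 206, 109]
t=7: [288, 158, 166, 214, 68, 38, 130, 285]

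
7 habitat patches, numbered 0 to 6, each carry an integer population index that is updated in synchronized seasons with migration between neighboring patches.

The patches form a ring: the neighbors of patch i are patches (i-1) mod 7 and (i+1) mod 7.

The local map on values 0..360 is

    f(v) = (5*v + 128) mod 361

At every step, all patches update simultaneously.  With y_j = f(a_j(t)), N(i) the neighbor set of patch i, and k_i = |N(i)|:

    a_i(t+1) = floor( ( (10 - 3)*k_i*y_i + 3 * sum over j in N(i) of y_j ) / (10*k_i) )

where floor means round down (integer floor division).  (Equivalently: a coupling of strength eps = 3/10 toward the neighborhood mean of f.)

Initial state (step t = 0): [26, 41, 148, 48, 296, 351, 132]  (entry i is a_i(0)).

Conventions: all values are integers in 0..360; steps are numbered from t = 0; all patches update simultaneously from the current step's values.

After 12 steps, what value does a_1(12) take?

Answer: a_1(12) = 233

Derivation:
t=0: [26, 41, 148, 48, 296, 351, 132]
t=1: [240, 293, 153, 51, 127, 89, 96]
t=2: [230, 166, 145, 47, 63, 191, 241]
t=3: [209, 214, 127, 33, 57, 49, 204]
t=4: [90, 100, 89, 219, 82, 25, 60]
t=5: [202, 251, 209, 156, 182, 213, 117]
t=6: [136, 231, 135, 191, 265, 177, 271]
t=7: [96, 165, 86, 13, 49, 210, 83]
t=8: [234, 228, 201, 166, 51, 95, 178]
t=9: [222, 169, 98, 176, 87, 217, 275]
t=10: [155, 237, 260, 269, 203, 130, 84]
t=11: [189, 239, 280, 81, 54, 76, 166]
t=12: [317, 233, 120, 138, 73, 143, 239]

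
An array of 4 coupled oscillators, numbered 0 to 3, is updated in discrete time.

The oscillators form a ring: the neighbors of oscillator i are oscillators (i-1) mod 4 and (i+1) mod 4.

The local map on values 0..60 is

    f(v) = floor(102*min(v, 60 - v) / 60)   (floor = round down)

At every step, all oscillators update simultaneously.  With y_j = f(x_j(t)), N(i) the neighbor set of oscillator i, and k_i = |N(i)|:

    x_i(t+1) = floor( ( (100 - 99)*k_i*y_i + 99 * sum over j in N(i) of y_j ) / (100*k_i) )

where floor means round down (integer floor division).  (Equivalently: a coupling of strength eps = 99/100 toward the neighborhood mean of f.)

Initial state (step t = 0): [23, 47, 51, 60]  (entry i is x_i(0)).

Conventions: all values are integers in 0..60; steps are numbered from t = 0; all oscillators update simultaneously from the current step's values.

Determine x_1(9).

Simulating step by step:
t=0: [23, 47, 51, 60]
t=1: [11, 26, 11, 26]
t=2: [43, 18, 43, 18]
t=3: [29, 28, 29, 28]
t=4: [47, 48, 47, 48]
t=5: [20, 21, 20, 21]
t=6: [34, 34, 34, 34]
t=7: [44, 44, 44, 44]
t=8: [27, 27, 27, 27]
t=9: [45, 45, 45, 45]

Answer: x_1(9) = 45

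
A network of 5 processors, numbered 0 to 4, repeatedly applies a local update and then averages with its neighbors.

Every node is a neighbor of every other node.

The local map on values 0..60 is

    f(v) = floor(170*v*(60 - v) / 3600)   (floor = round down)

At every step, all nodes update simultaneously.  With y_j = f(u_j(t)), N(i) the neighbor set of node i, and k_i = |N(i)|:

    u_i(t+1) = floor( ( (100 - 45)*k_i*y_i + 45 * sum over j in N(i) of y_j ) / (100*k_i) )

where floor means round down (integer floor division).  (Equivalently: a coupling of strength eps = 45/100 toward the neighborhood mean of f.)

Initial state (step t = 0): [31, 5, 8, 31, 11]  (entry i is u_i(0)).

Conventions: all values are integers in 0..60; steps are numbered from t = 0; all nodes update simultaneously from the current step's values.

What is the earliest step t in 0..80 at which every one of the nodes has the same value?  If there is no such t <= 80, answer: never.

Simulating step by step:
t=0: [31, 5, 8, 31, 11]  (not all equal)
t=1: [34, 21, 24, 34, 26]  (not all equal)
t=2: [40, 39, 40, 40, 40]  (not all equal)
t=3: [37, 37, 37, 37, 37]  (all equal)

Answer: 3
Key observation: Synchronization is absorbing here: once all nodes are equal they stay equal, and step 3 is the first all-equal step.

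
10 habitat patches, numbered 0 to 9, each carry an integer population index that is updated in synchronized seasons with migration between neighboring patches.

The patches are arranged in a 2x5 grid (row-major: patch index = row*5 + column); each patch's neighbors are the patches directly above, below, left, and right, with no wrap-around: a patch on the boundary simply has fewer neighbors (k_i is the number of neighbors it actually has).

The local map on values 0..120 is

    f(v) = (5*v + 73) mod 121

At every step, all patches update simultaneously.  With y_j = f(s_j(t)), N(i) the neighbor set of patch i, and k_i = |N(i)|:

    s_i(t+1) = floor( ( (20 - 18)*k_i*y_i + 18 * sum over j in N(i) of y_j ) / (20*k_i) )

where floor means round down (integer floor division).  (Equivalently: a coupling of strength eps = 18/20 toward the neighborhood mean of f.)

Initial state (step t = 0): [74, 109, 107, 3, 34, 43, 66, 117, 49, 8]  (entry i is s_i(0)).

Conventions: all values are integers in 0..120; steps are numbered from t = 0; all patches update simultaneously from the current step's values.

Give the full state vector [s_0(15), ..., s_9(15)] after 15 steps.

Answer: [52, 36, 68, 57, 54, 50, 62, 33, 66, 66]

Derivation:
t=0: [74, 109, 107, 3, 34, 43, 66, 117, 49, 8]
t=1: [34, 38, 46, 32, 90, 58, 37, 41, 83, 45]
t=2: [9, 25, 56, 42, 79, 7, 18, 27, 61, 24]
t=3: [95, 89, 72, 73, 61, 82, 85, 59, 61, 61]
t=4: [75, 47, 41, 37, 42, 47, 49, 30, 30, 15]
t=5: [67, 65, 58, 55, 23, 79, 77, 74, 53, 67]
t=6: [67, 45, 66, 59, 74, 73, 75, 65, 78, 77]
t=7: [63, 56, 32, 66, 53, 66, 58, 71, 50, 90]
t=8: [70, 52, 76, 90, 45, 15, 64, 64, 51, 83]
t=9: [59, 63, 57, 73, 24, 43, 47, 64, 30, 64]
t=10: [32, 58, 50, 94, 54, 36, 36, 88, 50, 81]
t=11: [16, 61, 34, 84, 88, 56, 13, 54, 69, 93]
t=12: [59, 16, 37, 26, 31, 33, 69, 32, 54, 43]
t=13: [67, 26, 69, 75, 68, 38, 83, 62, 82, 98]
t=14: [50, 39, 61, 76, 78, 24, 37, 55, 67, 84]
t=15: [52, 36, 68, 57, 54, 50, 62, 33, 66, 66]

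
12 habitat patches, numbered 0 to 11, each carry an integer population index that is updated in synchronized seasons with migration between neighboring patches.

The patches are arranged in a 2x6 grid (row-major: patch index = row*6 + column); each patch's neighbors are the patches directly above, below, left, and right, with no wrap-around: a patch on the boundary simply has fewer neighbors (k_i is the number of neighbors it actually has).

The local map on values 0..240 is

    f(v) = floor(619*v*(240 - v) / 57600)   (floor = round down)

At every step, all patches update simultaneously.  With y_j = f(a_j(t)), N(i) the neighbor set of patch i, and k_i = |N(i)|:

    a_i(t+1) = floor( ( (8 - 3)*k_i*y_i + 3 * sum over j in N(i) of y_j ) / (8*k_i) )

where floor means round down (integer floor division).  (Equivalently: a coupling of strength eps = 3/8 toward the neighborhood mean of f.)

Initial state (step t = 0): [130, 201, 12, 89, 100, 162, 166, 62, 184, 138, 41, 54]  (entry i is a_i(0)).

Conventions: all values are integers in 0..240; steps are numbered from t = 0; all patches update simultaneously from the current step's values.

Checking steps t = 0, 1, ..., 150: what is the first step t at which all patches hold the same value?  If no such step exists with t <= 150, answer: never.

Answer: never
Key observation: The state at step 7 reappears at step 9 — the system is in a cycle of period 2 from step 7 on.  No step 0..9 is synchronized, and the cycle repeats forever, so no step up to 150 (or ever) has all patches equal.

Derivation:
t=0: [130, 201, 12, 89, 100, 162, 166, 62, 184, 138, 41, 54]  (not all equal)
t=1: [136, 90, 60, 131, 139, 132, 133, 114, 106, 137, 105, 108]  (not all equal)
t=2: [150, 143, 128, 147, 151, 152, 152, 152, 147, 151, 151, 152]  (not all equal)
t=3: [145, 148, 151, 146, 144, 143, 143, 144, 146, 144, 143, 143]  (not all equal)
t=4: [147, 146, 145, 146, 148, 148, 148, 147, 146, 147, 148, 149]  (not all equal)
t=5: [146, 146, 147, 146, 146, 145, 146, 146, 146, 146, 145, 145]  (not all equal)
t=6: [147, 146, 146, 146, 147, 147, 147, 147, 146, 147, 147, 148]  (not all equal)
t=7: [146, 146, 147, 146, 146, 146, 146, 146, 146, 146, 146, 146]  (not all equal)
t=8: [147, 146, 146, 146, 147, 147, 147, 147, 146, 147, 147, 147]  (not all equal)
t=9: [146, 146, 147, 146, 146, 146, 146, 146, 146, 146, 146, 146]  (not all equal)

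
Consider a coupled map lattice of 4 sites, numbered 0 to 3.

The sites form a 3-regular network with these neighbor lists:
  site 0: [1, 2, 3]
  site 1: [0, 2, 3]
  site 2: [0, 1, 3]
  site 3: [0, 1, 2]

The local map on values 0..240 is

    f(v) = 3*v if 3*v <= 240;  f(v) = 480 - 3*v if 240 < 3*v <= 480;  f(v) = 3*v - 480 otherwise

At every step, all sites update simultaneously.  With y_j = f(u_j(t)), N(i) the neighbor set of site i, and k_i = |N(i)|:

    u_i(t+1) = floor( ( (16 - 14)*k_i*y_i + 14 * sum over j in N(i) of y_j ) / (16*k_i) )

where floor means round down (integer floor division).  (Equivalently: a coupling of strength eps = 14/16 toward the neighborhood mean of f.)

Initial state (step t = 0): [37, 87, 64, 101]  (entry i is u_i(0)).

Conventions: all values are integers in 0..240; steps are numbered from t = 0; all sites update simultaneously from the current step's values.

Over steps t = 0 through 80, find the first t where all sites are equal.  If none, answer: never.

Simulating step by step:
t=0: [37, 87, 64, 101]  (not all equal)
t=1: [185, 167, 171, 174]  (not all equal)
t=2: [37, 46, 44, 42]  (not all equal)
t=3: [129, 124, 125, 126]  (not all equal)
t=4: [103, 101, 101, 102]  (not all equal)
t=5: [175, 174, 174, 174]  (not all equal)
t=6: [42, 42, 42, 42]  (all equal)

Answer: 6
Key observation: Synchronization is absorbing here: once all sites are equal they stay equal, and step 6 is the first all-equal step.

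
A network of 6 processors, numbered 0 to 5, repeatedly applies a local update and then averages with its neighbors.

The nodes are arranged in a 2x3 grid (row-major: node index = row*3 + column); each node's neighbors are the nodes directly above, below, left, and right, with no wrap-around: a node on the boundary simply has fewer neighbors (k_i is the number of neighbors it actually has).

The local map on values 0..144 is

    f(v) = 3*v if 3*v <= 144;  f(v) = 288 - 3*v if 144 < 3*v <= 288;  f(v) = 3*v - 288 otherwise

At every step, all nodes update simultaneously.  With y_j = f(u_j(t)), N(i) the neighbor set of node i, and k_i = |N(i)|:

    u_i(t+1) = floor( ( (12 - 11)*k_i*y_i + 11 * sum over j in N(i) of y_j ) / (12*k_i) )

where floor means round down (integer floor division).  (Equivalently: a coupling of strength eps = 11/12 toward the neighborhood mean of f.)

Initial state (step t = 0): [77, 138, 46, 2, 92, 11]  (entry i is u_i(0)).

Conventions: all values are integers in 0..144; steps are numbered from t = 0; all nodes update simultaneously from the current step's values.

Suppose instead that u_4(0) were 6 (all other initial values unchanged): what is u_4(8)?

Simulating step by step:
t=0: [77, 138, 46, 2, 6, 11]
t=1: [65, 75, 84, 34, 51, 74]
t=2: [83, 85, 62, 113, 81, 83]
t=3: [41, 59, 41, 42, 41, 70]
t=4: [118, 122, 96, 123, 106, 119]
t=5: [78, 35, 67, 50, 72, 19]
t=6: [115, 73, 81, 69, 97, 77]
t=7: [73, 37, 61, 34, 63, 26]
t=8: [103, 92, 95, 85, 97, 100]

Answer: u_4(8) = 97
Key observation: This trace re-runs the system from the modified initial state.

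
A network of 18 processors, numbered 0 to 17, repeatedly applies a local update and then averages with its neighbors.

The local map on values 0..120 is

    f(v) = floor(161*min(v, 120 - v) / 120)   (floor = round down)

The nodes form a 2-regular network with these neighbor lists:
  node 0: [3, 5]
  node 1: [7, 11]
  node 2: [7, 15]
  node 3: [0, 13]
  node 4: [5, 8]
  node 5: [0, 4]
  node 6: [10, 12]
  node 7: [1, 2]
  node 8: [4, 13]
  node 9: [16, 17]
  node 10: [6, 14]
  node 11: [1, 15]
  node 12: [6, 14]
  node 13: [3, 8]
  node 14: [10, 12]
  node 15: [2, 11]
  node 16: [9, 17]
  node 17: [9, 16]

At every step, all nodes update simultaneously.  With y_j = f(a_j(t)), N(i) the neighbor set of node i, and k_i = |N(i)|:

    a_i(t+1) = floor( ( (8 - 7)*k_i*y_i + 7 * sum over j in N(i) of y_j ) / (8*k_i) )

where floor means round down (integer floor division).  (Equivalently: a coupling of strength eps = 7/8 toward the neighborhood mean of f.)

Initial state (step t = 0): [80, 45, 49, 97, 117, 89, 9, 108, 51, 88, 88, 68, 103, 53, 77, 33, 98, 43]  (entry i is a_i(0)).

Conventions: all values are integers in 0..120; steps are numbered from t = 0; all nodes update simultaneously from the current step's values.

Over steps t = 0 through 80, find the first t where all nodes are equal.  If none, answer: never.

Simulating step by step:
t=0: [80, 45, 49, 97, 117, 89, 9, 108, 51, 88, 88, 68, 103, 53, 77, 33, 98, 43]  (not all equal)
t=1: [37, 44, 34, 58, 48, 30, 29, 56, 41, 42, 35, 54, 32, 51, 35, 64, 46, 38]  (not all equal)
t=2: [57, 71, 71, 60, 49, 54, 43, 54, 64, 55, 42, 67, 42, 66, 44, 60, 54, 57]  (not all equal)
t=3: [76, 70, 74, 74, 72, 70, 56, 65, 69, 73, 57, 72, 57, 76, 56, 69, 74, 72]  (not all equal)
t=4: [63, 68, 69, 59, 67, 62, 75, 65, 62, 62, 75, 67, 75, 63, 75, 63, 63, 62]  (not all equal)
t=5: [77, 71, 73, 76, 76, 73, 60, 69, 73, 76, 60, 72, 60, 77, 60, 70, 76, 76]  (not all equal)
t=6: [60, 65, 66, 57, 62, 58, 80, 64, 58, 59, 80, 65, 80, 60, 80, 63, 59, 59]  (not all equal)
t=7: [76, 73, 75, 79, 77, 78, 53, 72, 78, 79, 53, 74, 53, 76, 53, 72, 79, 79]  (not all equal)
t=8: [55, 62, 63, 58, 56, 57, 71, 61, 57, 55, 71, 63, 71, 55, 71, 60, 55, 55]  (not all equal)
t=9: [76, 77, 79, 73, 75, 74, 65, 76, 74, 73, 65, 78, 65, 76, 65, 76, 73, 73]  (not all equal)
t=10: [61, 57, 58, 59, 60, 59, 73, 56, 59, 63, 73, 57, 73, 61, 73, 55, 63, 63]  (not all equal)
t=11: [79, 75, 74, 79, 79, 79, 63, 76, 79, 76, 63, 74, 63, 79, 63, 76, 76, 76]  (not all equal)
t=12: [55, 60, 59, 55, 55, 55, 76, 60, 55, 59, 76, 59, 76, 55, 76, 60, 59, 59]  (not all equal)
t=13: [73, 79, 79, 73, 73, 73, 59, 79, 73, 79, 59, 79, 59, 73, 59, 79, 79, 79]  (not all equal)
t=14: [63, 55, 55, 63, 63, 63, 79, 55, 63, 55, 79, 55, 79, 63, 79, 55, 55, 55]  (not all equal)
t=15: [76, 73, 73, 76, 76, 76, 55, 73, 76, 73, 55, 73, 55, 76, 55, 73, 73, 73]  (not all equal)
t=16: [59, 63, 63, 59, 59, 59, 73, 63, 59, 63, 73, 63, 73, 59, 73, 63, 63, 63]  (not all equal)
t=17: [79, 76, 76, 79, 79, 79, 63, 76, 79, 76, 63, 76, 63, 79, 63, 76, 76, 76]  (not all equal)
t=18: [55, 59, 59, 55, 55, 55, 76, 59, 55, 59, 76, 59, 76, 55, 76, 59, 59, 59]  (not all equal)
t=19: [73, 79, 79, 73, 73, 73, 59, 79, 73, 79, 59, 79, 59, 73, 59, 79, 79, 79]  (not all equal)

Answer: never
Key observation: The state at step 13 reappears at step 19 — the system is in a cycle of period 6 from step 13 on.  No step 0..19 is synchronized, and the cycle repeats forever, so no step up to 80 (or ever) has all nodes equal.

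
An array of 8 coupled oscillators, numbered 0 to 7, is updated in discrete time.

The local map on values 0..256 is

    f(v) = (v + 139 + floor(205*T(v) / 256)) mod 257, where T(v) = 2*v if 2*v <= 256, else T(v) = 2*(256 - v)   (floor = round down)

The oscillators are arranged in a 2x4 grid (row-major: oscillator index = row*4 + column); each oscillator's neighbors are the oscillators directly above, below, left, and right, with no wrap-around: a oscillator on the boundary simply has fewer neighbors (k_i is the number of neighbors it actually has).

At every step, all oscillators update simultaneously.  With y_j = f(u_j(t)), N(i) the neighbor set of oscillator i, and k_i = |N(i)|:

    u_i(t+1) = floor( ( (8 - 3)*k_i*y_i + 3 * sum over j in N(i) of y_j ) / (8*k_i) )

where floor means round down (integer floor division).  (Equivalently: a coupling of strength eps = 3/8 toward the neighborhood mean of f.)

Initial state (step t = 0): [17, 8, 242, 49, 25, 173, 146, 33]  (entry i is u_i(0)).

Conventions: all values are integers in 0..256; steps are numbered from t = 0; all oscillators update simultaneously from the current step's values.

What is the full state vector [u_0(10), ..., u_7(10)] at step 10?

Answer: [182, 182, 181, 181, 182, 182, 181, 181]

Derivation:
t=0: [17, 8, 242, 49, 25, 173, 146, 33]
t=1: [182, 163, 137, 75, 196, 187, 197, 179]
t=2: [182, 191, 186, 121, 176, 179, 179, 161]
t=3: [181, 178, 182, 192, 184, 183, 184, 193]
t=4: [182, 183, 181, 176, 181, 181, 180, 176]
t=5: [182, 181, 183, 185, 182, 182, 183, 185]
t=6: [182, 182, 181, 180, 182, 182, 181, 180]
t=7: [182, 182, 182, 183, 182, 182, 182, 183]
t=8: [182, 182, 181, 181, 182, 182, 181, 181]
t=9: [182, 182, 182, 183, 182, 182, 182, 183]
t=10: [182, 182, 181, 181, 182, 182, 181, 181]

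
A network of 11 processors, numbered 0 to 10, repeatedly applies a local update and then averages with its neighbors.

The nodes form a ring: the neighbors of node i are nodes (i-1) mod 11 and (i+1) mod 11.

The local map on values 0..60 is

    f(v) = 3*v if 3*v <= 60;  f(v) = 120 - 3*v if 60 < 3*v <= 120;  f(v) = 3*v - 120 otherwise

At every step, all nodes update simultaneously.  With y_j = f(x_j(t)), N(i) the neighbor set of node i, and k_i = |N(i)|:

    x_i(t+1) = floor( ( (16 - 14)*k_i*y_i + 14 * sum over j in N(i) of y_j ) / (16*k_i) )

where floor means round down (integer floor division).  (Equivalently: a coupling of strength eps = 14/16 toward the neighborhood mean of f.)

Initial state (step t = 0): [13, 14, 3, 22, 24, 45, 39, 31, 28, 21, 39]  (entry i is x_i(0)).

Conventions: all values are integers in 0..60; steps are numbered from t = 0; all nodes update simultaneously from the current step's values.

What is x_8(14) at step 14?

Answer: x_8(14) = 30

Derivation:
t=0: [13, 14, 3, 22, 24, 45, 39, 31, 28, 21, 39]
t=1: [24, 26, 43, 31, 36, 24, 18, 20, 41, 24, 42]
t=2: [27, 30, 31, 12, 34, 34, 54, 32, 47, 9, 42]
t=3: [20, 32, 32, 24, 25, 28, 23, 30, 24, 15, 29]
t=4: [32, 39, 34, 36, 42, 46, 35, 47, 38, 41, 50]
t=5: [17, 18, 8, 12, 13, 11, 18, 11, 11, 16, 15]
t=6: [49, 39, 42, 32, 35, 44, 35, 42, 39, 40, 48]
t=7: [15, 14, 12, 12, 17, 14, 9, 8, 3, 11, 14]
t=8: [42, 40, 38, 42, 40, 39, 32, 18, 26, 26, 39]
t=9: [2, 5, 3, 3, 3, 10, 27, 35, 47, 24, 21]
t=10: [32, 8, 11, 9, 18, 24, 24, 28, 30, 40, 30]
t=11: [26, 27, 26, 41, 39, 50, 42, 38, 19, 26, 14]
t=12: [40, 41, 23, 20, 14, 7, 16, 28, 28, 48, 42]
t=13: [3, 22, 33, 48, 40, 42, 30, 41, 30, 21, 11]
t=14: [39, 19, 36, 12, 13, 13, 7, 26, 30, 34, 33]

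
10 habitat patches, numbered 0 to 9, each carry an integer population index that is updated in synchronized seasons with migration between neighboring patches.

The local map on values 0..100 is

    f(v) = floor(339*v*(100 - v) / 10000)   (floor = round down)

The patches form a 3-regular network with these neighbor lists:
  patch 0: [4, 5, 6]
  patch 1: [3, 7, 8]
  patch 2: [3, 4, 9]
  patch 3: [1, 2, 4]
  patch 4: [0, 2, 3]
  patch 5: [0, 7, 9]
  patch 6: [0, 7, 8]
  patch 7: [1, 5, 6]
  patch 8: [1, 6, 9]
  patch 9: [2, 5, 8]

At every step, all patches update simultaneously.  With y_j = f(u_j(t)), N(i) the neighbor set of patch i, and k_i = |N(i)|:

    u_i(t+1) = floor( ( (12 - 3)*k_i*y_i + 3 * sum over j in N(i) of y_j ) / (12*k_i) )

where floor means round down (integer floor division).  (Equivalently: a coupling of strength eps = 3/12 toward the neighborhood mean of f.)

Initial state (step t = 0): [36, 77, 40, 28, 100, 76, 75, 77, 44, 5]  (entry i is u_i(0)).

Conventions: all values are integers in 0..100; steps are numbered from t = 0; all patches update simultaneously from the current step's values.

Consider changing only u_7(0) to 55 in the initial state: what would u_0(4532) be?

Simulating step by step:
t=0: [36, 77, 40, 28, 100, 76, 75, 55, 44, 5]
t=1: [68, 64, 67, 62, 18, 60, 67, 77, 73, 30]
t=2: [71, 75, 72, 76, 56, 77, 72, 64, 68, 71]
t=3: [69, 64, 68, 63, 78, 63, 69, 74, 71, 68]
t=4: [71, 76, 72, 76, 62, 76, 71, 67, 70, 73]
t=5: [69, 62, 68, 63, 75, 63, 69, 71, 69, 66]
t=6: [71, 77, 72, 77, 65, 77, 71, 70, 72, 75]
t=7: [68, 61, 67, 62, 74, 61, 69, 69, 67, 63]
t=8: [72, 78, 74, 77, 67, 78, 72, 73, 74, 78]
t=9: [67, 59, 64, 61, 71, 59, 67, 64, 64, 59]
t=10: [74, 81, 77, 79, 71, 81, 74, 78, 78, 81]
t=11: [64, 53, 59, 57, 66, 53, 63, 57, 57, 53]
t=12: [78, 83, 81, 82, 77, 83, 79, 82, 82, 83]
t=13: [57, 47, 52, 50, 58, 48, 55, 50, 50, 47]
t=14: [83, 84, 83, 83, 82, 83, 83, 83, 83, 84]
t=15: [47, 45, 47, 47, 49, 46, 47, 46, 46, 45]
t=16: [84, 83, 83, 83, 84, 83, 84, 83, 83, 83]
t=17: [45, 47, 46, 46, 45, 46, 45, 46, 46, 47]
t=18: [83, 84, 83, 83, 83, 83, 83, 83, 83, 84]
t=19: [47, 45, 46, 46, 47, 46, 47, 46, 46, 45]
t=20: [84, 83, 83, 83, 84, 83, 84, 83, 83, 83]

Answer: u_0(4532) = 84
Key observation: The state at step 16, [84, 83, 83, 83, 84, 83, 84, 83, 83, 83], reappears at step 20: the system is in a cycle of period 4 from step 16 on.  Therefore the state at step 4532 equals the state at step 16 + ((4532 - 16) mod 4) = 16, which is [84, 83, 83, 83, 84, 83, 84, 83, 83, 83].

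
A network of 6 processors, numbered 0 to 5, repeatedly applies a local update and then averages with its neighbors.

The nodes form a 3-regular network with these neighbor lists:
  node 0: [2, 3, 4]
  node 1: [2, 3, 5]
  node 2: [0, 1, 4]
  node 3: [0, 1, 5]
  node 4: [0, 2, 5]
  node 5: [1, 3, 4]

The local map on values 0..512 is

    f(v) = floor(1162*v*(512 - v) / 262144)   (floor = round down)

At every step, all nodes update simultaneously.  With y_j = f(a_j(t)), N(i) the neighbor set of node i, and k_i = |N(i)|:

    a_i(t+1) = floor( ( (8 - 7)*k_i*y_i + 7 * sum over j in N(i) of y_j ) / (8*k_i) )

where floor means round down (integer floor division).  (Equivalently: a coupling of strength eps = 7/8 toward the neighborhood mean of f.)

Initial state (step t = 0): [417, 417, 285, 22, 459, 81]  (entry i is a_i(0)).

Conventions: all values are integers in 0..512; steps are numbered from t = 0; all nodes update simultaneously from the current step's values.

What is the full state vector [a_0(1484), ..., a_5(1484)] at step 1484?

Answer: [286, 286, 286, 286, 286, 286]
Key observation: The state at step 5, [286, 286, 286, 286, 286, 286], reappears at step 6: the system is in a cycle of period 1 from step 5 on.  Therefore the state at step 1484 equals the state at step 5 + ((1484 - 5) mod 1) = 5, which is [286, 286, 286, 286, 286, 286].

Derivation:
t=0: [417, 417, 285, 22, 459, 81]
t=1: [150, 163, 169, 152, 192, 115]
t=2: [254, 235, 254, 232, 237, 248]
t=3: [288, 288, 288, 289, 289, 287]
t=4: [285, 285, 285, 285, 285, 285]
t=5: [286, 286, 286, 286, 286, 286]
t=6: [286, 286, 286, 286, 286, 286]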